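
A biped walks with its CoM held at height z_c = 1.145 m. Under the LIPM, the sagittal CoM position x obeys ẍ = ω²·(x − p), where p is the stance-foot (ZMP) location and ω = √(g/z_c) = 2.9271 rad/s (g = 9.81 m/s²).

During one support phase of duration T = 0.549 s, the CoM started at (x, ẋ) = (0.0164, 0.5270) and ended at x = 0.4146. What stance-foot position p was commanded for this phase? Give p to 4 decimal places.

p = 0.0369

ωT = 2.9271·0.549 = 1.606978; cosh(ωT) = 2.594104, sinh(ωT) = 2.393611
x(T) = p + (x₀−p)·cosh(ωT) + (ẋ₀/ω)·sinh(ωT) ⇒ p·(1 − cosh) = x(T) − x₀·cosh − (ẋ₀/ω)·sinh
numerator   = 0.4146 − (0.0164)·2.594104 − (0.5270/2.9271)·2.393611 = -0.058893
denominator = 1 − 2.594104 = -1.594104
p = -0.058893 / -1.594104 = 0.0369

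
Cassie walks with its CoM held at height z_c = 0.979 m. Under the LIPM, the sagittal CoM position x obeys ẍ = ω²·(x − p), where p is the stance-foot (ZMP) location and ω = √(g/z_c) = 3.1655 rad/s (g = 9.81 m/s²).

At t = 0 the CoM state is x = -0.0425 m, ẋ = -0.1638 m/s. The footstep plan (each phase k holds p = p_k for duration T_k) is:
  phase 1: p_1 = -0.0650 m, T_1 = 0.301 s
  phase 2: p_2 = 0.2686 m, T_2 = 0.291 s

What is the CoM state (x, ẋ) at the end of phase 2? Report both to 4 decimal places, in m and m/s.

x = -0.3064, ẋ = -1.4358

phase 1: p=-0.0650, T=0.301, ωT=0.952816, cosh=1.489327, sinh=1.103673; start (x,ẋ)=(-0.042500, -0.163800) → end (x,ẋ)=(-0.088600, -0.165344)
phase 2: p=0.2686, T=0.291, ωT=0.921161, cosh=1.455130, sinh=1.057074; start (x,ẋ)=(-0.088600, -0.165344) → end (x,ẋ)=(-0.306387, -1.435848)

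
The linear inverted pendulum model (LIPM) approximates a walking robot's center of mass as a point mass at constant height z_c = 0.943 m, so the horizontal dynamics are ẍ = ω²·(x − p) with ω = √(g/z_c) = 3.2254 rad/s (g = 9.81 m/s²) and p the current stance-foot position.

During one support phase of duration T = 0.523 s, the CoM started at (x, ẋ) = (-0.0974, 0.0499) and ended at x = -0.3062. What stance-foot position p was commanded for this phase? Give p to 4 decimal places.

p = 0.0415

ωT = 3.2254·0.523 = 1.686884; cosh(ωT) = 2.793858, sinh(ωT) = 2.608763
x(T) = p + (x₀−p)·cosh(ωT) + (ẋ₀/ω)·sinh(ωT) ⇒ p·(1 − cosh) = x(T) − x₀·cosh − (ẋ₀/ω)·sinh
numerator   = -0.3062 − (-0.0974)·2.793858 − (0.0499/3.2254)·2.608763 = -0.074438
denominator = 1 − 2.793858 = -1.793858
p = -0.074438 / -1.793858 = 0.0415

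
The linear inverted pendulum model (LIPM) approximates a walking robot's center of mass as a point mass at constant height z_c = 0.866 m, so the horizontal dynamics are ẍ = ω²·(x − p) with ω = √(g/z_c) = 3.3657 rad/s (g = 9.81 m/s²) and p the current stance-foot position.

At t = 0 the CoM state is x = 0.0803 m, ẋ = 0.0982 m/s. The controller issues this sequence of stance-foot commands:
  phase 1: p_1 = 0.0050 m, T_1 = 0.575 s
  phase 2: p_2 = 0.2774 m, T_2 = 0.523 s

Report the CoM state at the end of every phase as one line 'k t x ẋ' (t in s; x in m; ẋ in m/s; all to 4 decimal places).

1 0.5750 0.3701 1.2065
2 1.0980 1.5662 4.4915

phase 1: p=0.0050, T=0.575, ωT=1.935277, cosh=3.535175, sinh=3.390791; start (x,ẋ)=(0.080300, 0.098200) → end (x,ẋ)=(0.370131, 1.206507)
phase 2: p=0.2774, T=0.523, ωT=1.760261, cosh=2.992978, sinh=2.820978; start (x,ẋ)=(0.370131, 1.206507) → end (x,ẋ)=(1.566180, 4.491486)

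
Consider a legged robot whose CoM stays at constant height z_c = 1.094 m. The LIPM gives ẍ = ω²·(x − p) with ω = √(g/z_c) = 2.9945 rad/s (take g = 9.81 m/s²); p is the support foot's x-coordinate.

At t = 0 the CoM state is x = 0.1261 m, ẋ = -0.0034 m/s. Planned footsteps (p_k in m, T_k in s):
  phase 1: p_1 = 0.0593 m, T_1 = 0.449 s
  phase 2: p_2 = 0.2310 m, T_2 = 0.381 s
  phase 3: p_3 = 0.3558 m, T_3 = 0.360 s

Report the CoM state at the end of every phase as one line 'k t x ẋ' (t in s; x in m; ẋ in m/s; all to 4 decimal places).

phase 1: p=0.0593, T=0.449, ωT=1.344531, cosh=2.048523, sinh=1.787861; start (x,ẋ)=(0.126100, -0.003400) → end (x,ẋ)=(0.194111, 0.350666)
phase 2: p=0.2310, T=0.381, ωT=1.140904, cosh=1.724564, sinh=1.405034; start (x,ẋ)=(0.194111, 0.350666) → end (x,ẋ)=(0.331917, 0.449541)
phase 3: p=0.3558, T=0.360, ωT=1.078020, cosh=1.639562, sinh=1.299293; start (x,ẋ)=(0.331917, 0.449541) → end (x,ẋ)=(0.511696, 0.644129)

1 0.4490 0.1941 0.3507
2 0.8300 0.3319 0.4495
3 1.1900 0.5117 0.6441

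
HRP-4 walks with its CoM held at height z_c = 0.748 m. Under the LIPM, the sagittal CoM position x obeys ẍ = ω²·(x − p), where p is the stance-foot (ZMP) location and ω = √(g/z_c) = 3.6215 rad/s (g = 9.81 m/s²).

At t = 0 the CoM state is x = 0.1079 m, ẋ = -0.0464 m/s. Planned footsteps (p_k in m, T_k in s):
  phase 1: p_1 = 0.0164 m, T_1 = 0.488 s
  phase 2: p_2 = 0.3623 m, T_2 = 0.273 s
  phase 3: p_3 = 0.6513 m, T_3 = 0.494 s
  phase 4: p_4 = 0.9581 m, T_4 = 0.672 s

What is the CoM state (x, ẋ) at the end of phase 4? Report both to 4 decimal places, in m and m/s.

x = -0.1393, ẋ = -3.8550

phase 1: p=0.0164, T=0.488, ωT=1.767292, cosh=3.012886, sinh=2.842091; start (x,ẋ)=(0.107900, -0.046400) → end (x,ẋ)=(0.255665, 0.801978)
phase 2: p=0.3623, T=0.273, ωT=0.988670, cosh=1.529864, sinh=1.157792; start (x,ẋ)=(0.255665, 0.801978) → end (x,ẋ)=(0.455555, 0.779803)
phase 3: p=0.6513, T=0.494, ωT=1.789021, cosh=3.075358, sinh=2.908234; start (x,ẋ)=(0.455555, 0.779803) → end (x,ẋ)=(0.675533, 0.336556)
phase 4: p=0.9581, T=0.672, ωT=2.433648, cosh=5.744056, sinh=5.656339; start (x,ẋ)=(0.675533, 0.336556) → end (x,ẋ)=(-0.139322, -3.855029)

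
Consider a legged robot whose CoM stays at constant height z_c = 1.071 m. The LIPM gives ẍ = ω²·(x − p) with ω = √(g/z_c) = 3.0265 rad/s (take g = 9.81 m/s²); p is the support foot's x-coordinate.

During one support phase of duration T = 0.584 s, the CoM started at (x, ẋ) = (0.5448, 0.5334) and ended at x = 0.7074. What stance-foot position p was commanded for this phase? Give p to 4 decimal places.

ωT = 3.0265·0.584 = 1.767476; cosh(ωT) = 3.013409, sinh(ωT) = 2.842645
x(T) = p + (x₀−p)·cosh(ωT) + (ẋ₀/ω)·sinh(ωT) ⇒ p·(1 − cosh) = x(T) − x₀·cosh − (ẋ₀/ω)·sinh
numerator   = 0.7074 − (0.5448)·3.013409 − (0.5334/3.0265)·2.842645 = -1.435302
denominator = 1 − 3.013409 = -2.013409
p = -1.435302 / -2.013409 = 0.7129

p = 0.7129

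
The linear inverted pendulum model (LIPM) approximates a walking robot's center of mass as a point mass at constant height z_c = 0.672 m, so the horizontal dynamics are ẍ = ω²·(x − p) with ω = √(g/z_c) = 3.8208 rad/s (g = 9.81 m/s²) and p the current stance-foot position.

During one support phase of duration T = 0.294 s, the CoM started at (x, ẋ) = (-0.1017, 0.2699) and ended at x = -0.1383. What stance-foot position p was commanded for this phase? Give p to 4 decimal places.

p = 0.0893

ωT = 3.8208·0.294 = 1.123315; cosh(ωT) = 1.700116, sinh(ωT) = 1.374916
x(T) = p + (x₀−p)·cosh(ωT) + (ẋ₀/ω)·sinh(ωT) ⇒ p·(1 − cosh) = x(T) − x₀·cosh − (ẋ₀/ω)·sinh
numerator   = -0.1383 − (-0.1017)·1.700116 − (0.2699/3.8208)·1.374916 = -0.062522
denominator = 1 − 1.700116 = -0.700116
p = -0.062522 / -0.700116 = 0.0893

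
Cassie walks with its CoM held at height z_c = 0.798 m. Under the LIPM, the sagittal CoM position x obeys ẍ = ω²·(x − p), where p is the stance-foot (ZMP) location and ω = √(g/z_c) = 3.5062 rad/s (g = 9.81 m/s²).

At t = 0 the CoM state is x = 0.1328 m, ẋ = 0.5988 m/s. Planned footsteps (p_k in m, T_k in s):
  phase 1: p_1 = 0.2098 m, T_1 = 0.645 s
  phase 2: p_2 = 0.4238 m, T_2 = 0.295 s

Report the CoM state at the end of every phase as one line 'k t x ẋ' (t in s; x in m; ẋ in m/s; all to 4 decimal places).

phase 1: p=0.2098, T=0.645, ωT=2.261499, cosh=4.850830, sinh=4.746635; start (x,ẋ)=(0.132800, 0.598800) → end (x,ẋ)=(0.646932, 1.623192)
phase 2: p=0.4238, T=0.295, ωT=1.034329, cosh=1.584341, sinh=1.228877; start (x,ẋ)=(0.646932, 1.623192) → end (x,ẋ)=(1.346224, 3.533095)

1 0.6450 0.6469 1.6232
2 0.9400 1.3462 3.5331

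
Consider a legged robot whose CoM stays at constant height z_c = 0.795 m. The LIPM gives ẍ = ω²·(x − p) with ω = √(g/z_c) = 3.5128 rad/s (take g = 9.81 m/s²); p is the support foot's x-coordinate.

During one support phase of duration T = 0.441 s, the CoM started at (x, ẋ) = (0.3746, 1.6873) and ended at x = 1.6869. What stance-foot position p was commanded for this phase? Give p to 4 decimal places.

ωT = 3.5128·0.441 = 1.549145; cosh(ωT) = 2.459936, sinh(ωT) = 2.247507
x(T) = p + (x₀−p)·cosh(ωT) + (ẋ₀/ω)·sinh(ωT) ⇒ p·(1 − cosh) = x(T) − x₀·cosh − (ẋ₀/ω)·sinh
numerator   = 1.6869 − (0.3746)·2.459936 − (1.6873/3.5128)·2.247507 = -0.314135
denominator = 1 − 2.459936 = -1.459936
p = -0.314135 / -1.459936 = 0.2152

p = 0.2152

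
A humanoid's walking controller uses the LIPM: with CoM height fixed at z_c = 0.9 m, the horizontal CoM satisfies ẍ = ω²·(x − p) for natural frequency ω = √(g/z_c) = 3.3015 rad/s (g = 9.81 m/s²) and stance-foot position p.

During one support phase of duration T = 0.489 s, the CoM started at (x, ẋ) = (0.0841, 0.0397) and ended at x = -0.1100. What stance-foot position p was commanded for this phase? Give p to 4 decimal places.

p = 0.2225

ωT = 3.3015·0.489 = 1.614433; cosh(ωT) = 2.612022, sinh(ωT) = 2.413019
x(T) = p + (x₀−p)·cosh(ωT) + (ẋ₀/ω)·sinh(ωT) ⇒ p·(1 − cosh) = x(T) − x₀·cosh − (ẋ₀/ω)·sinh
numerator   = -0.1100 − (0.0841)·2.612022 − (0.0397/3.3015)·2.413019 = -0.358687
denominator = 1 − 2.612022 = -1.612022
p = -0.358687 / -1.612022 = 0.2225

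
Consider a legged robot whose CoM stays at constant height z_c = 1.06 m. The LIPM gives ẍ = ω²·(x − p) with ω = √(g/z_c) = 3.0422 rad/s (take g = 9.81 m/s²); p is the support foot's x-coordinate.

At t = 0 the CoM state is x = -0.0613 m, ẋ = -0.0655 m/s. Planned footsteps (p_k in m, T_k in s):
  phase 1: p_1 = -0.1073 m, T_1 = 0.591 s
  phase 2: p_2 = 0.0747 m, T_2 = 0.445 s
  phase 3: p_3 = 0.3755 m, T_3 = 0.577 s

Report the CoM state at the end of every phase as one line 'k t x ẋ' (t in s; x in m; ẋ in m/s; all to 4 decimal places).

phase 1: p=-0.1073, T=0.591, ωT=1.797940, cosh=3.101419, sinh=2.935780; start (x,ẋ)=(-0.061300, -0.065500) → end (x,ẋ)=(-0.027843, 0.207694)
phase 2: p=0.0747, T=0.445, ωT=1.353779, cosh=2.065146, sinh=1.806884; start (x,ẋ)=(-0.027843, 0.207694) → end (x,ẋ)=(-0.013710, -0.134754)
phase 3: p=0.3755, T=0.577, ωT=1.755349, cosh=2.979158, sinh=2.806311; start (x,ẋ)=(-0.013710, -0.134754) → end (x,ẋ)=(-0.908322, -3.724275)

1 0.5910 -0.0278 0.2077
2 1.0360 -0.0137 -0.1348
3 1.6130 -0.9083 -3.7243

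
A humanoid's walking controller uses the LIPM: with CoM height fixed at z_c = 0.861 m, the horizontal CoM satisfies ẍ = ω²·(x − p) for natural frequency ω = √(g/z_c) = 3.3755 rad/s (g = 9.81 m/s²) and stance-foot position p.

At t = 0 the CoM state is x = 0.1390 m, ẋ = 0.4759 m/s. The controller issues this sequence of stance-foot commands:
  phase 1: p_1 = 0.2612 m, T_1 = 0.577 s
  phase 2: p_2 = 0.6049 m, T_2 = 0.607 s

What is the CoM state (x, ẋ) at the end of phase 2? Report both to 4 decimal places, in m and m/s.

x = -0.2420, ẋ = -2.6930

phase 1: p=0.2612, T=0.577, ωT=1.947663, cosh=3.577446, sinh=3.434839; start (x,ẋ)=(0.139000, 0.475900) → end (x,ẋ)=(0.308302, 0.285683)
phase 2: p=0.6049, T=0.607, ωT=2.048929, cosh=3.944228, sinh=3.815355; start (x,ẋ)=(0.308302, 0.285683) → end (x,ẋ)=(-0.242040, -2.693005)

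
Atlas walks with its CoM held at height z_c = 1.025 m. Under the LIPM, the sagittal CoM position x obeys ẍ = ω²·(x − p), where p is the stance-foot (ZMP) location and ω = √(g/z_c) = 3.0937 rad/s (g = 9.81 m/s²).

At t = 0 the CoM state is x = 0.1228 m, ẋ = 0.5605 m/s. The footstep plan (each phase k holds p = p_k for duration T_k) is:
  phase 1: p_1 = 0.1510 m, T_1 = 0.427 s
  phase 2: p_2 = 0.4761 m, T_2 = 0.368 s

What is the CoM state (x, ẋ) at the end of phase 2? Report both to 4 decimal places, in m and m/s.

phase 1: p=0.1510, T=0.427, ωT=1.321010, cosh=2.007035, sinh=1.740169; start (x,ẋ)=(0.122800, 0.560500) → end (x,ẋ)=(0.409676, 0.973127)
phase 2: p=0.4761, T=0.368, ωT=1.138482, cosh=1.721165, sinh=1.400860; start (x,ẋ)=(0.409676, 0.973127) → end (x,ẋ)=(0.802415, 1.387041)

x = 0.8024, ẋ = 1.3870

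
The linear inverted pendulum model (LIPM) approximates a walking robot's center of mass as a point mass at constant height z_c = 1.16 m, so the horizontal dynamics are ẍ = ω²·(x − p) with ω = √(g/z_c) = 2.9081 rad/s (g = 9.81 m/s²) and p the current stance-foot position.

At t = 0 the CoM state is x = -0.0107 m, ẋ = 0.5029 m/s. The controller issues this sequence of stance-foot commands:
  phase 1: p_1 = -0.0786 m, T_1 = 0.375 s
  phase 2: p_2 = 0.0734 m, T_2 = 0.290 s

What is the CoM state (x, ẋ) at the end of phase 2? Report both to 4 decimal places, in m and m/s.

phase 1: p=-0.0786, T=0.375, ωT=1.090537, cosh=1.655955, sinh=1.319919; start (x,ẋ)=(-0.010700, 0.502900) → end (x,ẋ)=(0.262094, 1.093411)
phase 2: p=0.0734, T=0.290, ωT=0.843349, cosh=1.377202, sinh=0.946935; start (x,ẋ)=(0.262094, 1.093411) → end (x,ẋ)=(0.689306, 2.025470)

x = 0.6893, ẋ = 2.0255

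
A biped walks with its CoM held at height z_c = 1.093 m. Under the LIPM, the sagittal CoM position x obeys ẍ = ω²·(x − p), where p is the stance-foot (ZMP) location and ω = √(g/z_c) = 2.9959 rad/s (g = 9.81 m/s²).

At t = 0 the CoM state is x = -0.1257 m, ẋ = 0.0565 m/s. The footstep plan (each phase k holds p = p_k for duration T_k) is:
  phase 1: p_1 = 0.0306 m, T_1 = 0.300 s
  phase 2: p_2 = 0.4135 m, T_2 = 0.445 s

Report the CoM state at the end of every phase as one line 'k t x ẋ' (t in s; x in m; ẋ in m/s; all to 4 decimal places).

1 0.3000 -0.1739 -0.3990
2 0.7450 -1.0129 -3.9146

phase 1: p=0.0306, T=0.300, ωT=0.898770, cosh=1.431825, sinh=1.024755; start (x,ẋ)=(-0.125700, 0.056500) → end (x,ẋ)=(-0.173868, -0.398953)
phase 2: p=0.4135, T=0.445, ωT=1.333175, cosh=2.028354, sinh=1.764715; start (x,ẋ)=(-0.173868, -0.398953) → end (x,ẋ)=(-1.012891, -3.914581)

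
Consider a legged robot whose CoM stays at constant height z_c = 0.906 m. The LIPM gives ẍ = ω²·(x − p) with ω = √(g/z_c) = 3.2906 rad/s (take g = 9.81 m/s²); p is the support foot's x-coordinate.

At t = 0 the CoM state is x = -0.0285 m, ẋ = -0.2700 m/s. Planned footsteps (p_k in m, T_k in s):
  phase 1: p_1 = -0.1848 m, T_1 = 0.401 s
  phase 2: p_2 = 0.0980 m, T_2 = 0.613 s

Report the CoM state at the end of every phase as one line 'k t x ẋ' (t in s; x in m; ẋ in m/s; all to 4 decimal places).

phase 1: p=-0.1848, T=0.401, ωT=1.319531, cosh=2.004463, sinh=1.737202; start (x,ẋ)=(-0.028500, -0.270000) → end (x,ẋ)=(-0.014043, 0.352274)
phase 2: p=0.0980, T=0.613, ωT=2.017138, cosh=3.824908, sinh=3.691872; start (x,ẋ)=(-0.014043, 0.352274) → end (x,ẋ)=(0.064677, -0.013738)

1 0.4010 -0.0140 0.3523
2 1.0140 0.0647 -0.0137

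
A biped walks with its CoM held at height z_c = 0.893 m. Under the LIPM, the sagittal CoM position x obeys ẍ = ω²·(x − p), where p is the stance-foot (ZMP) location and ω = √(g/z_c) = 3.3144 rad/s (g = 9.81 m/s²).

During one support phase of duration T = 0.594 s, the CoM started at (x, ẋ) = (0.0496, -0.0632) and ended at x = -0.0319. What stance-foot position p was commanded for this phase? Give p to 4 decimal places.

p = 0.0551

ωT = 3.3144·0.594 = 1.968754; cosh(ωT) = 3.650688, sinh(ωT) = 3.511057
x(T) = p + (x₀−p)·cosh(ωT) + (ẋ₀/ω)·sinh(ωT) ⇒ p·(1 − cosh) = x(T) − x₀·cosh − (ẋ₀/ω)·sinh
numerator   = -0.0319 − (0.0496)·3.650688 − (-0.0632/3.3144)·3.511057 = -0.146024
denominator = 1 − 3.650688 = -2.650688
p = -0.146024 / -2.650688 = 0.0551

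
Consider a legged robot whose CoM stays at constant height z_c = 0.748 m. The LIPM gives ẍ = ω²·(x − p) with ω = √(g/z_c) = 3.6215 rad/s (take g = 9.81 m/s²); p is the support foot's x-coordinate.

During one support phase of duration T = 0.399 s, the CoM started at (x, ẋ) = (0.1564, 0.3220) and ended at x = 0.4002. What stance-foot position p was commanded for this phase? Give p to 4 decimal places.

p = 0.1034

ωT = 3.6215·0.399 = 1.444979; cosh(ωT) = 2.238756, sinh(ωT) = 2.003005
x(T) = p + (x₀−p)·cosh(ωT) + (ẋ₀/ω)·sinh(ωT) ⇒ p·(1 − cosh) = x(T) − x₀·cosh − (ẋ₀/ω)·sinh
numerator   = 0.4002 − (0.1564)·2.238756 − (0.3220/3.6215)·2.003005 = -0.128035
denominator = 1 − 2.238756 = -1.238756
p = -0.128035 / -1.238756 = 0.1034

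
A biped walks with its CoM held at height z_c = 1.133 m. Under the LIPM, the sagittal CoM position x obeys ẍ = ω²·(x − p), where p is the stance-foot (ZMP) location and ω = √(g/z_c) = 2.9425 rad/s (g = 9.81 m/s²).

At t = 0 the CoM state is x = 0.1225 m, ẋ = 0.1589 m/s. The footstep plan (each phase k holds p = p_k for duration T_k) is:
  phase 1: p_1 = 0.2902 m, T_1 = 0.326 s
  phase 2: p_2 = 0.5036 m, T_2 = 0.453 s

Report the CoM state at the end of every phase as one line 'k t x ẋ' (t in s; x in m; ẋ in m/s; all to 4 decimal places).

1 0.3260 0.0994 -0.3116
2 0.7790 -0.5030 -2.7304

phase 1: p=0.2902, T=0.326, ωT=0.959255, cosh=1.496465, sinh=1.113287; start (x,ẋ)=(0.122500, 0.158900) → end (x,ẋ)=(0.099362, -0.311571)
phase 2: p=0.5036, T=0.453, ωT=1.332952, cosh=2.027960, sinh=1.764263; start (x,ẋ)=(0.099362, -0.311571) → end (x,ẋ)=(-0.502990, -2.730391)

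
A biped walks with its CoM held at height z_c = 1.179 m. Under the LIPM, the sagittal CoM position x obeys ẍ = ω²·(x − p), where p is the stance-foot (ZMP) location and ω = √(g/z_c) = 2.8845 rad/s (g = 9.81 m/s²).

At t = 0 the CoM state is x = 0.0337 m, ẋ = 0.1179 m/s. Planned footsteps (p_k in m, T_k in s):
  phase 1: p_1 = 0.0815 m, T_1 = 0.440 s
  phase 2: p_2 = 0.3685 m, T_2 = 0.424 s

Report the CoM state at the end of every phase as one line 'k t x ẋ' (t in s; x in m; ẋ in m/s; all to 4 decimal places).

1 0.4400 0.0567 0.0004
2 0.8640 -0.2068 -1.3946

phase 1: p=0.0815, T=0.440, ωT=1.269180, cosh=1.919498, sinh=1.638436; start (x,ẋ)=(0.033700, 0.117900) → end (x,ẋ)=(0.056717, 0.000403)
phase 2: p=0.3685, T=0.424, ωT=1.223028, cosh=1.845899, sinh=1.551561; start (x,ẋ)=(0.056717, 0.000403) → end (x,ẋ)=(-0.206803, -1.394635)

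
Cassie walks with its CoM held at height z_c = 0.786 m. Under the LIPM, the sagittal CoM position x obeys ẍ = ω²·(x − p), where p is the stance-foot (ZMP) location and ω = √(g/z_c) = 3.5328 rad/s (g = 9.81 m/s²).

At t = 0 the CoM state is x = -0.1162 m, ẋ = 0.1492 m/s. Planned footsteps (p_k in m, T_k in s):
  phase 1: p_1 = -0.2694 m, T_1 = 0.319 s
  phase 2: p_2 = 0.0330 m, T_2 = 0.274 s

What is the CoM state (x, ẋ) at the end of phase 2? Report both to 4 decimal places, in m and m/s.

phase 1: p=-0.2694, T=0.319, ωT=1.126963, cosh=1.705143, sinh=1.381127; start (x,ẋ)=(-0.116200, 0.149200) → end (x,ẋ)=(0.050157, 1.001908)
phase 2: p=0.0330, T=0.274, ωT=0.967987, cosh=1.506243, sinh=1.126397; start (x,ẋ)=(0.050157, 1.001908) → end (x,ẋ)=(0.378290, 1.577389)

x = 0.3783, ẋ = 1.5774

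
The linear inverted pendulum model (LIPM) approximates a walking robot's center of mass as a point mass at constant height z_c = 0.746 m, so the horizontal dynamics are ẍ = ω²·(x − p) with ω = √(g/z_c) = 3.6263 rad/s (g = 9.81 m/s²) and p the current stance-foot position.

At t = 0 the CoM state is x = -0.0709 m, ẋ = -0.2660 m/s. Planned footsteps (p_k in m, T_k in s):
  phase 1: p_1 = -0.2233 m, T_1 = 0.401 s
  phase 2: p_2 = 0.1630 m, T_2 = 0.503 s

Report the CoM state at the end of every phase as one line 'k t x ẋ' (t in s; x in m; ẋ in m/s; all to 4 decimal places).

1 0.4010 -0.0277 0.5179
2 0.9040 -0.0124 -0.4407

phase 1: p=-0.2233, T=0.401, ωT=1.454146, cosh=2.257214, sinh=2.023614; start (x,ẋ)=(-0.070900, -0.266000) → end (x,ẋ)=(-0.027739, 0.517928)
phase 2: p=0.1630, T=0.503, ωT=1.824029, cosh=3.179074, sinh=3.017700; start (x,ẋ)=(-0.027739, 0.517928) → end (x,ẋ)=(-0.012369, -0.440741)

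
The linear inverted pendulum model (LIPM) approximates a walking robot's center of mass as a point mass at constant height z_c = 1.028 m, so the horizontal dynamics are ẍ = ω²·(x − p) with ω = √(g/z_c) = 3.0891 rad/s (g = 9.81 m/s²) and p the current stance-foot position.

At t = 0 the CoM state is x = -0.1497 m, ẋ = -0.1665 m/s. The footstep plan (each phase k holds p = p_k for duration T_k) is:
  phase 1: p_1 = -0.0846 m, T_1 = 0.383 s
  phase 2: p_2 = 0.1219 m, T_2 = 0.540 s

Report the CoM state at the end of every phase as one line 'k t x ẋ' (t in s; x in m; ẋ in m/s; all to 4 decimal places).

phase 1: p=-0.0846, T=0.383, ωT=1.183125, cosh=1.785440, sinh=1.479121; start (x,ẋ)=(-0.149700, -0.166500) → end (x,ẋ)=(-0.280556, -0.594728)
phase 2: p=0.1219, T=0.540, ωT=1.668114, cosh=2.745380, sinh=2.556778; start (x,ẋ)=(-0.280556, -0.594728) → end (x,ẋ)=(-1.475236, -4.811405)

1 0.3830 -0.2806 -0.5947
2 0.9230 -1.4752 -4.8114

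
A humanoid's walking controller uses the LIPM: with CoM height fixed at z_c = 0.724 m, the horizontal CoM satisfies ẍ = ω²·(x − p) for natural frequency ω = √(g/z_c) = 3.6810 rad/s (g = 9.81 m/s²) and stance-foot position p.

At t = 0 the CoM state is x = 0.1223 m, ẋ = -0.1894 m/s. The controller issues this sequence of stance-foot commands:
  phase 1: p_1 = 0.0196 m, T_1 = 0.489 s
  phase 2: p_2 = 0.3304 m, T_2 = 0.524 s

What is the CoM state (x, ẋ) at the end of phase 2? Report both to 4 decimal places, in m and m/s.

phase 1: p=0.0196, T=0.489, ωT=1.800009, cosh=3.107500, sinh=2.942202; start (x,ẋ)=(0.122300, -0.189400) → end (x,ẋ)=(0.187354, 0.523706)
phase 2: p=0.3304, T=0.524, ωT=1.928844, cosh=3.513433, sinh=3.368117; start (x,ẋ)=(0.187354, 0.523706) → end (x,ẋ)=(0.307008, 0.066514)

x = 0.3070, ẋ = 0.0665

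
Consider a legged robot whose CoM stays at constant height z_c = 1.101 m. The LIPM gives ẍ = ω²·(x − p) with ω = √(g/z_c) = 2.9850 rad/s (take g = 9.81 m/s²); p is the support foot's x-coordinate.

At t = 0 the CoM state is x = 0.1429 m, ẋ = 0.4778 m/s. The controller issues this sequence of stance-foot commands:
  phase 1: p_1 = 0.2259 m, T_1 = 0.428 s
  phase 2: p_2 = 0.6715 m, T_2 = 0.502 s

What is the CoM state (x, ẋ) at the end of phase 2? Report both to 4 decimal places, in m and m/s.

phase 1: p=0.2259, T=0.428, ωT=1.277580, cosh=1.933329, sinh=1.654618; start (x,ẋ)=(0.142900, 0.477800) → end (x,ẋ)=(0.330283, 0.513805)
phase 2: p=0.6715, T=0.502, ωT=1.498470, cosh=2.349155, sinh=2.125683; start (x,ẋ)=(0.330283, 0.513805) → end (x,ẋ)=(0.235821, -0.958068)

x = 0.2358, ẋ = -0.9581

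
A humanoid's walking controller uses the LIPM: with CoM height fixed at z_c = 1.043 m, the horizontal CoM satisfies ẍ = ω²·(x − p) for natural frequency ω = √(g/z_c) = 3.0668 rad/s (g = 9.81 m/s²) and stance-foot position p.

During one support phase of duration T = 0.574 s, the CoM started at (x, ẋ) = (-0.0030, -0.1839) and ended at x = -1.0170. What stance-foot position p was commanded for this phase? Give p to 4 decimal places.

p = 0.4209

ωT = 3.0668·0.574 = 1.760343; cosh(ωT) = 2.993209, sinh(ωT) = 2.821223
x(T) = p + (x₀−p)·cosh(ωT) + (ẋ₀/ω)·sinh(ωT) ⇒ p·(1 − cosh) = x(T) − x₀·cosh − (ẋ₀/ω)·sinh
numerator   = -1.0170 − (-0.0030)·2.993209 − (-0.1839/3.0668)·2.821223 = -0.838846
denominator = 1 − 2.993209 = -1.993209
p = -0.838846 / -1.993209 = 0.4209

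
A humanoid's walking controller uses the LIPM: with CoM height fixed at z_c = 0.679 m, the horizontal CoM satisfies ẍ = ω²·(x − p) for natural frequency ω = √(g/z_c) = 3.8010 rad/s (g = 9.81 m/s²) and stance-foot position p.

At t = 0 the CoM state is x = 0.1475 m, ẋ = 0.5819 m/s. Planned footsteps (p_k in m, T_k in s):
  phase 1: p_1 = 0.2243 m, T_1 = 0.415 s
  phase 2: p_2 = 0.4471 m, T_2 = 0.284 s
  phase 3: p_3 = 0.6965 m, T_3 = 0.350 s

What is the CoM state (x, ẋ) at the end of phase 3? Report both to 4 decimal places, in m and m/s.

phase 1: p=0.2243, T=0.415, ωT=1.577415, cosh=2.524465, sinh=2.317957; start (x,ẋ)=(0.147500, 0.581900) → end (x,ẋ)=(0.385280, 0.792336)
phase 2: p=0.4471, T=0.284, ωT=1.079484, cosh=1.641466, sinh=1.301695; start (x,ẋ)=(0.385280, 0.792336) → end (x,ẋ)=(0.616969, 0.994723)
phase 3: p=0.6965, T=0.350, ωT=1.330350, cosh=2.023376, sinh=1.758991; start (x,ẋ)=(0.616969, 0.994723) → end (x,ẋ)=(0.995907, 1.480959)

x = 0.9959, ẋ = 1.4810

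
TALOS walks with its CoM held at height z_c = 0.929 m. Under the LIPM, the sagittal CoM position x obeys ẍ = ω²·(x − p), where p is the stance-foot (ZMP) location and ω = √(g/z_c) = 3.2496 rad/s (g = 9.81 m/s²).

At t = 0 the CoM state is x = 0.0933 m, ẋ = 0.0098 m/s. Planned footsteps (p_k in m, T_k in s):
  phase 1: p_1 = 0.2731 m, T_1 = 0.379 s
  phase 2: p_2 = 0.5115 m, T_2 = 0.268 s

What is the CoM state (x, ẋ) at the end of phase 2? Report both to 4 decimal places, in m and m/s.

x = -0.5580, ẋ = -3.0785

phase 1: p=0.2731, T=0.379, ωT=1.231598, cosh=1.859264, sinh=1.567438; start (x,ẋ)=(0.093300, 0.009800) → end (x,ẋ)=(-0.056469, -0.897599)
phase 2: p=0.5115, T=0.268, ωT=0.870893, cosh=1.403810, sinh=0.985233; start (x,ẋ)=(-0.056469, -0.897599) → end (x,ẋ)=(-0.557960, -3.078474)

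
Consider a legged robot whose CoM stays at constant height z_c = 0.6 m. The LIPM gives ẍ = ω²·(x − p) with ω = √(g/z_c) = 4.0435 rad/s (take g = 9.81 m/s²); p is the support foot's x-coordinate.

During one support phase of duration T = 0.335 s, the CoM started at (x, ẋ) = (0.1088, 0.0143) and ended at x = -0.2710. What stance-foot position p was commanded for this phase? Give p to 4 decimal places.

p = 0.4709

ωT = 4.0435·0.335 = 1.354572; cosh(ωT) = 2.066581, sinh(ωT) = 1.808523
x(T) = p + (x₀−p)·cosh(ωT) + (ẋ₀/ω)·sinh(ωT) ⇒ p·(1 − cosh) = x(T) − x₀·cosh − (ẋ₀/ω)·sinh
numerator   = -0.2710 − (0.1088)·2.066581 − (0.0143/4.0435)·1.808523 = -0.502240
denominator = 1 − 2.066581 = -1.066581
p = -0.502240 / -1.066581 = 0.4709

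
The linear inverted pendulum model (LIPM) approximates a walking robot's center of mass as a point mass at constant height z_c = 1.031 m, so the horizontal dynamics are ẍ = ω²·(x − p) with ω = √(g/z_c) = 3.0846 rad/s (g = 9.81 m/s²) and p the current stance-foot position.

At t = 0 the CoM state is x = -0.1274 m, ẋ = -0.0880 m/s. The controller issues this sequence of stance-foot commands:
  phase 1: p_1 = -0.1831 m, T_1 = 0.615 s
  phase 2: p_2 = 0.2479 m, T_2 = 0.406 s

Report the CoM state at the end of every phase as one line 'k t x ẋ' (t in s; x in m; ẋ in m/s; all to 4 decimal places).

phase 1: p=-0.1831, T=0.615, ωT=1.897029, cosh=3.408037, sinh=3.258023; start (x,ẋ)=(-0.127400, -0.088000) → end (x,ẋ)=(-0.086220, 0.259861)
phase 2: p=0.2479, T=0.406, ωT=1.252348, cosh=1.892190, sinh=1.606357; start (x,ẋ)=(-0.086220, 0.259861) → end (x,ẋ)=(-0.248991, -1.163847)

1 0.6150 -0.0862 0.2599
2 1.0210 -0.2490 -1.1638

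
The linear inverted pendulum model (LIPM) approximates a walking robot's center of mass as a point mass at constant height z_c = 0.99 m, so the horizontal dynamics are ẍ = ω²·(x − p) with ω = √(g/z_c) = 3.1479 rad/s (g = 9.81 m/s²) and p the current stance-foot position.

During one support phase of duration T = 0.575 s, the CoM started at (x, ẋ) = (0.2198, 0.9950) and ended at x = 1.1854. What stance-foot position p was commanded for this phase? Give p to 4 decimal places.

ωT = 3.1479·0.575 = 1.810042; cosh(ωT) = 3.137177, sinh(ωT) = 2.973530
x(T) = p + (x₀−p)·cosh(ωT) + (ẋ₀/ω)·sinh(ωT) ⇒ p·(1 − cosh) = x(T) − x₀·cosh − (ẋ₀/ω)·sinh
numerator   = 1.1854 − (0.2198)·3.137177 − (0.9950/3.1479)·2.973530 = -0.444036
denominator = 1 − 3.137177 = -2.137177
p = -0.444036 / -2.137177 = 0.2078

p = 0.2078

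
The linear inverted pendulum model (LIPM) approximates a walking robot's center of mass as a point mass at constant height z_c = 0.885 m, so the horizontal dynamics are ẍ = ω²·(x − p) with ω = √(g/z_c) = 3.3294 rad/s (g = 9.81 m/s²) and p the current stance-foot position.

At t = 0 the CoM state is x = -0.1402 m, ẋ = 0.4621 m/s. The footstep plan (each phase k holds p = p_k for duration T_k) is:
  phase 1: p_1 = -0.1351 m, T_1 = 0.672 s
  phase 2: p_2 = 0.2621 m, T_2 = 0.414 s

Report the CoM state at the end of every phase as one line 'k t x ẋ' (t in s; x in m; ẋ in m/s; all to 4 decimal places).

1 0.6720 0.4835 2.1106
2 1.0860 1.9073 5.8235

phase 1: p=-0.1351, T=0.672, ωT=2.237357, cosh=4.737638, sinh=4.630898; start (x,ẋ)=(-0.140200, 0.462100) → end (x,ẋ)=(0.483478, 2.110630)
phase 2: p=0.2621, T=0.414, ωT=1.378372, cosh=2.110211, sinh=1.858223; start (x,ẋ)=(0.483478, 2.110630) → end (x,ẋ)=(1.907250, 5.823489)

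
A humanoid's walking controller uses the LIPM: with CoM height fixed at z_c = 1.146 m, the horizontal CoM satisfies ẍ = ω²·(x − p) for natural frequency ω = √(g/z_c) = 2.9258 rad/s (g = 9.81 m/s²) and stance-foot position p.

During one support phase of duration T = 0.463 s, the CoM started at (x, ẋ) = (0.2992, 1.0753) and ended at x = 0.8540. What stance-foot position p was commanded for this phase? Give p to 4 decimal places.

p = 0.4023

ωT = 2.9258·0.463 = 1.354645; cosh(ωT) = 2.066713, sinh(ωT) = 1.808674
x(T) = p + (x₀−p)·cosh(ωT) + (ẋ₀/ω)·sinh(ωT) ⇒ p·(1 − cosh) = x(T) − x₀·cosh − (ẋ₀/ω)·sinh
numerator   = 0.8540 − (0.2992)·2.066713 − (1.0753/2.9258)·1.808674 = -0.429090
denominator = 1 − 2.066713 = -1.066713
p = -0.429090 / -1.066713 = 0.4023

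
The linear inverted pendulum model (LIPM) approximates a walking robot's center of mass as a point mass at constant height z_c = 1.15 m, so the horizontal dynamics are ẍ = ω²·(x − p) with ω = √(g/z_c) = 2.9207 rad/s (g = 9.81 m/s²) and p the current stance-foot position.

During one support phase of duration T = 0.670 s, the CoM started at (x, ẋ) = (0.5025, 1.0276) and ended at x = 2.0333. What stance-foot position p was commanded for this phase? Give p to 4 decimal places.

ωT = 2.9207·0.670 = 1.956869; cosh(ωT) = 3.609217, sinh(ωT) = 3.467917
x(T) = p + (x₀−p)·cosh(ωT) + (ẋ₀/ω)·sinh(ωT) ⇒ p·(1 − cosh) = x(T) − x₀·cosh − (ẋ₀/ω)·sinh
numerator   = 2.0333 − (0.5025)·3.609217 − (1.0276/2.9207)·3.467917 = -1.000461
denominator = 1 − 3.609217 = -2.609217
p = -1.000461 / -2.609217 = 0.3834

p = 0.3834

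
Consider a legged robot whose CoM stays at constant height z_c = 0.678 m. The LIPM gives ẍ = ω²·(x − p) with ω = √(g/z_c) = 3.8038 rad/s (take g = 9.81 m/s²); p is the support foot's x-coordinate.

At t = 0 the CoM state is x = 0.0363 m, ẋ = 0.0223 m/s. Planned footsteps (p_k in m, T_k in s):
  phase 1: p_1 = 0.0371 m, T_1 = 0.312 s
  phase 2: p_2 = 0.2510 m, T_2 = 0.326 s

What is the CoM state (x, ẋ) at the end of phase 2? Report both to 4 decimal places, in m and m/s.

x = -0.1212, ẋ = -1.1780

phase 1: p=0.0371, T=0.312, ωT=1.186786, cosh=1.790866, sinh=1.485666; start (x,ẋ)=(0.036300, 0.022300) → end (x,ẋ)=(0.044377, 0.035415)
phase 2: p=0.2510, T=0.326, ωT=1.240039, cosh=1.872560, sinh=1.583187; start (x,ẋ)=(0.044377, 0.035415) → end (x,ẋ)=(-0.121174, -1.177992)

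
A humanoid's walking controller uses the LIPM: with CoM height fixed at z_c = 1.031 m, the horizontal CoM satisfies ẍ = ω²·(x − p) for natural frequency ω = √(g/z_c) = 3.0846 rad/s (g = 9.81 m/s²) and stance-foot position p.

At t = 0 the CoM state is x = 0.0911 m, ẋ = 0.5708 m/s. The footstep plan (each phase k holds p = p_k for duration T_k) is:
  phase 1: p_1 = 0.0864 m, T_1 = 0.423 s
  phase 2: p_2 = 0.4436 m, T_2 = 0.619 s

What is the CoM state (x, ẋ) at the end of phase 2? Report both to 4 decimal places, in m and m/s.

phase 1: p=0.0864, T=0.423, ωT=1.304786, cosh=1.979065, sinh=1.707834; start (x,ẋ)=(0.091100, 0.570800) → end (x,ẋ)=(0.411733, 1.154410)
phase 2: p=0.4436, T=0.619, ωT=1.909367, cosh=3.448496, sinh=3.300322; start (x,ẋ)=(0.411733, 1.154410) → end (x,ẋ)=(1.568852, 3.656571)

x = 1.5689, ẋ = 3.6566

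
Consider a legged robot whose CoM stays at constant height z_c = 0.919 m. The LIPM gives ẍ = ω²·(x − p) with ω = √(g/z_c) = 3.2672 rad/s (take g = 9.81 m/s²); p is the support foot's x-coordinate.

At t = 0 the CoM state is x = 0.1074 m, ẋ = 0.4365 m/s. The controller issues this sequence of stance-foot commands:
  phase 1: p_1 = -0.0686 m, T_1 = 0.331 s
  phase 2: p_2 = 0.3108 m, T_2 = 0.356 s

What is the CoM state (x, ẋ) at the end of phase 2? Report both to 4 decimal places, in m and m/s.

phase 1: p=-0.0686, T=0.331, ωT=1.081443, cosh=1.644019, sinh=1.304913; start (x,ẋ)=(0.107400, 0.436500) → end (x,ẋ)=(0.395085, 1.467975)
phase 2: p=0.3108, T=0.356, ωT=1.163123, cosh=1.756210, sinh=1.443702; start (x,ẋ)=(0.395085, 1.467975) → end (x,ẋ)=(1.107486, 2.975631)

x = 1.1075, ẋ = 2.9756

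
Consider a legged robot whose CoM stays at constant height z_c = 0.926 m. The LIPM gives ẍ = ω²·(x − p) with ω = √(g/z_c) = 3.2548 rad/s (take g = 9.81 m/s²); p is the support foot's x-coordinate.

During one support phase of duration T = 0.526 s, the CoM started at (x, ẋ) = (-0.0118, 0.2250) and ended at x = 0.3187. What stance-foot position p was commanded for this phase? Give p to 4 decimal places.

p = -0.0899

ωT = 3.2548·0.526 = 1.712025; cosh(ωT) = 2.860334, sinh(ωT) = 2.679834
x(T) = p + (x₀−p)·cosh(ωT) + (ẋ₀/ω)·sinh(ωT) ⇒ p·(1 − cosh) = x(T) − x₀·cosh − (ẋ₀/ω)·sinh
numerator   = 0.3187 − (-0.0118)·2.860334 − (0.2250/3.2548)·2.679834 = 0.167199
denominator = 1 − 2.860334 = -1.860334
p = 0.167199 / -1.860334 = -0.0899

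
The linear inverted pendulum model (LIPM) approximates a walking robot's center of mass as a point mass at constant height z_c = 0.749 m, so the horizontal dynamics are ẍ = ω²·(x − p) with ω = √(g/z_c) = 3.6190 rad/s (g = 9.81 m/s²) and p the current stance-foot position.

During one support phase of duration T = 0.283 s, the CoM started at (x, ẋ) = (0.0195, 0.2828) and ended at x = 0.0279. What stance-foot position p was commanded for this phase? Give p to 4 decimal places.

ωT = 3.6190·0.283 = 1.024177; cosh(ωT) = 1.571947, sinh(ωT) = 1.212855
x(T) = p + (x₀−p)·cosh(ωT) + (ẋ₀/ω)·sinh(ωT) ⇒ p·(1 − cosh) = x(T) − x₀·cosh − (ẋ₀/ω)·sinh
numerator   = 0.0279 − (0.0195)·1.571947 − (0.2828/3.6190)·1.212855 = -0.097529
denominator = 1 − 1.571947 = -0.571947
p = -0.097529 / -0.571947 = 0.1705

p = 0.1705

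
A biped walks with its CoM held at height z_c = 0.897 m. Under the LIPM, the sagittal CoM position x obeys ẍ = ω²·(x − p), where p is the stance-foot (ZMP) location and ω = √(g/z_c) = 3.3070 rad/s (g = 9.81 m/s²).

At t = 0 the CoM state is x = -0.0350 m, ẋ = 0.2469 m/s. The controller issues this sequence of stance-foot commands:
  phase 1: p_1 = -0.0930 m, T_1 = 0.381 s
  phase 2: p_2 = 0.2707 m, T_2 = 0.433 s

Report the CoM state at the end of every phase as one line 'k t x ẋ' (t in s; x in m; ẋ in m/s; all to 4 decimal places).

phase 1: p=-0.0930, T=0.381, ωT=1.259967, cosh=1.904484, sinh=1.620821; start (x,ẋ)=(-0.035000, 0.246900) → end (x,ẋ)=(0.138470, 0.781100)
phase 2: p=0.2707, T=0.433, ωT=1.431931, cosh=2.212812, sinh=1.973964; start (x,ẋ)=(0.138470, 0.781100) → end (x,ẋ)=(0.444343, 0.865245)

1 0.3810 0.1385 0.7811
2 0.8140 0.4443 0.8652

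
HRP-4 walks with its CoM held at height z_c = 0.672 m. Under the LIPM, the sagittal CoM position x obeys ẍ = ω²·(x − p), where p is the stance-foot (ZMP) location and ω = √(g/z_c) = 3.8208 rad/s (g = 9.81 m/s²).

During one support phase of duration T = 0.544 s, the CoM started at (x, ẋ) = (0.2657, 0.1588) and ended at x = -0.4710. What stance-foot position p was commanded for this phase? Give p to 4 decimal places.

p = 0.5600

ωT = 3.8208·0.544 = 2.078515; cosh(ωT) = 4.058854, sinh(ωT) = 3.933738
x(T) = p + (x₀−p)·cosh(ωT) + (ẋ₀/ω)·sinh(ωT) ⇒ p·(1 − cosh) = x(T) − x₀·cosh − (ẋ₀/ω)·sinh
numerator   = -0.4710 − (0.2657)·4.058854 − (0.1588/3.8208)·3.933738 = -1.712932
denominator = 1 − 4.058854 = -3.058854
p = -1.712932 / -3.058854 = 0.5600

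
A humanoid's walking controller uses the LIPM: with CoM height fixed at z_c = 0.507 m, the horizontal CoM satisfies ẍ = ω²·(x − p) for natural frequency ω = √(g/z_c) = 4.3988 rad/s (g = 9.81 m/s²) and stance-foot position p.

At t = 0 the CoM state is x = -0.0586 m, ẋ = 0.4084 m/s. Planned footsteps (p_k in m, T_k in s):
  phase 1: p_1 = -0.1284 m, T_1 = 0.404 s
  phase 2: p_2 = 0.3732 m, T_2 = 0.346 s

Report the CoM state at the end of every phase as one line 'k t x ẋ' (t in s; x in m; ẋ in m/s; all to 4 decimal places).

1 0.4040 0.3505 2.1237
2 0.7500 1.3719 4.8784

phase 1: p=-0.1284, T=0.404, ωT=1.777115, cosh=3.040950, sinh=2.871825; start (x,ẋ)=(-0.058600, 0.408400) → end (x,ẋ)=(0.350489, 2.123678)
phase 2: p=0.3732, T=0.346, ωT=1.521985, cosh=2.399794, sinh=2.181515; start (x,ẋ)=(0.350489, 2.123678) → end (x,ẋ)=(1.371902, 4.878450)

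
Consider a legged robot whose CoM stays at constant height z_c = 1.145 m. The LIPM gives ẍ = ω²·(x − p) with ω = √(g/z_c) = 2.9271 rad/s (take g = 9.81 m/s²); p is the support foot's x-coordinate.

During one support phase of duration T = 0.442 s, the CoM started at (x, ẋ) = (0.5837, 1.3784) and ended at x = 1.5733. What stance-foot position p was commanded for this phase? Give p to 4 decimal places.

p = 0.3801

ωT = 2.9271·0.442 = 1.293778; cosh(ωT) = 1.960385, sinh(ωT) = 1.686153
x(T) = p + (x₀−p)·cosh(ωT) + (ẋ₀/ω)·sinh(ωT) ⇒ p·(1 − cosh) = x(T) − x₀·cosh − (ẋ₀/ω)·sinh
numerator   = 1.5733 − (0.5837)·1.960385 − (1.3784/2.9271)·1.686153 = -0.365003
denominator = 1 − 1.960385 = -0.960385
p = -0.365003 / -0.960385 = 0.3801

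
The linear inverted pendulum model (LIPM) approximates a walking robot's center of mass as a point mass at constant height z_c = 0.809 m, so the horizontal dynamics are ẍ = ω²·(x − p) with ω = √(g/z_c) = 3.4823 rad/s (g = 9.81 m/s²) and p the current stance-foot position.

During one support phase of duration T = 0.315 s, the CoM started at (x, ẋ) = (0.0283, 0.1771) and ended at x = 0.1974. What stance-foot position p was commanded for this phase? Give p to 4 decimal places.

p = -0.1244

ωT = 3.4823·0.315 = 1.096925; cosh(ωT) = 1.664419, sinh(ωT) = 1.330522
x(T) = p + (x₀−p)·cosh(ωT) + (ẋ₀/ω)·sinh(ωT) ⇒ p·(1 − cosh) = x(T) − x₀·cosh − (ẋ₀/ω)·sinh
numerator   = 0.1974 − (0.0283)·1.664419 − (0.1771/3.4823)·1.330522 = 0.082630
denominator = 1 − 1.664419 = -0.664419
p = 0.082630 / -0.664419 = -0.1244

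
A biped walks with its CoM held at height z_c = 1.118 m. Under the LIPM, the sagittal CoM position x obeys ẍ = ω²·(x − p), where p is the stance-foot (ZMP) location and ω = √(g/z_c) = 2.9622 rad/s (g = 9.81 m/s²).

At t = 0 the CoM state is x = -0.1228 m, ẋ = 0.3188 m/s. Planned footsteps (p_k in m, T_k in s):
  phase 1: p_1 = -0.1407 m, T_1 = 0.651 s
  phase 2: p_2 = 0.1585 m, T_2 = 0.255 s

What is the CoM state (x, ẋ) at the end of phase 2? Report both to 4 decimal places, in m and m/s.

phase 1: p=-0.1407, T=0.651, ωT=1.928392, cosh=3.511912, sinh=3.366530; start (x,ẋ)=(-0.122800, 0.318800) → end (x,ẋ)=(0.284478, 1.298102)
phase 2: p=0.1585, T=0.255, ωT=0.755361, cosh=1.299110, sinh=0.829269; start (x,ẋ)=(0.284478, 1.298102) → end (x,ẋ)=(0.685564, 1.995839)

x = 0.6856, ẋ = 1.9958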